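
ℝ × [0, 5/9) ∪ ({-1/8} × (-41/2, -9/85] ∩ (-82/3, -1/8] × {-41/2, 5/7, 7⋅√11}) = ℝ × [0, 5/9)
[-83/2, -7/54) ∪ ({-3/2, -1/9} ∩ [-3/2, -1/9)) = [-83/2, -7/54)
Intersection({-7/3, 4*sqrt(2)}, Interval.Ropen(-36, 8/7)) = {-7/3}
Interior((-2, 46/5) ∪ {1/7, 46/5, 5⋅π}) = (-2, 46/5)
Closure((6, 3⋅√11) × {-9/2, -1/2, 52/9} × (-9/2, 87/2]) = [6, 3⋅√11] × {-9/2, -1/2, 52/9} × [-9/2, 87/2]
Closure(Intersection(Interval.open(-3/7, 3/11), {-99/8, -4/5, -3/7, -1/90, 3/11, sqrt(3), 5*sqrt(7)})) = {-1/90}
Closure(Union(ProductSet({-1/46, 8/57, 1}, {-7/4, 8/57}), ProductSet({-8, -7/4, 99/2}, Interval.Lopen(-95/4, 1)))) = Union(ProductSet({-8, -7/4, 99/2}, Interval(-95/4, 1)), ProductSet({-1/46, 8/57, 1}, {-7/4, 8/57}))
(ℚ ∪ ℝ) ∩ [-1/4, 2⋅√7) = [-1/4, 2⋅√7)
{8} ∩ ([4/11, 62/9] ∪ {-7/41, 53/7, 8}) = {8}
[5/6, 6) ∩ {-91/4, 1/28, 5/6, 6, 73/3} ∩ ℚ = {5/6}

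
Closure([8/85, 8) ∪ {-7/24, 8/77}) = {-7/24} ∪ [8/85, 8]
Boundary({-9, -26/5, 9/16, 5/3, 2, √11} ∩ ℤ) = {-9, 2}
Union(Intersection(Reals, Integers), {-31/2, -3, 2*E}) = Union({-31/2, 2*E}, Integers)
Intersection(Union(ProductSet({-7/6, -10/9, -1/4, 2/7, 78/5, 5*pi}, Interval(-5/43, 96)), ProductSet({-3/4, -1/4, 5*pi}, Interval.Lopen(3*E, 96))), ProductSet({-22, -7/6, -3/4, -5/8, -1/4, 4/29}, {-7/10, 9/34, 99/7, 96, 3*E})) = Union(ProductSet({-7/6, -1/4}, {9/34, 99/7, 96, 3*E}), ProductSet({-3/4, -1/4}, {99/7, 96}))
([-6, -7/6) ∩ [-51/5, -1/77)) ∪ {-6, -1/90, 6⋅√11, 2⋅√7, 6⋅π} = [-6, -7/6) ∪ {-1/90, 6⋅√11, 2⋅√7, 6⋅π}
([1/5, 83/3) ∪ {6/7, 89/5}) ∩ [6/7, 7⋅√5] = [6/7, 7⋅√5]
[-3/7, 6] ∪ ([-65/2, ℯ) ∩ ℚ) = [-3/7, 6] ∪ (ℚ ∩ [-65/2, ℯ))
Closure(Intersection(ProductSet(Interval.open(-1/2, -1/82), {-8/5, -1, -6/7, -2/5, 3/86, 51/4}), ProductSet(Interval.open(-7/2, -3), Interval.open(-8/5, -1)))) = EmptySet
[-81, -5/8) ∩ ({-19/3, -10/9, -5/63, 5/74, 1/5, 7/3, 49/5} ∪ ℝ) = [-81, -5/8)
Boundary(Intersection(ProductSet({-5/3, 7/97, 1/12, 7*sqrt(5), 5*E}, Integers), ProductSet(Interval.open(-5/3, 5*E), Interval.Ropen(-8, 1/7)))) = ProductSet({7/97, 1/12}, Range(-8, 1, 1))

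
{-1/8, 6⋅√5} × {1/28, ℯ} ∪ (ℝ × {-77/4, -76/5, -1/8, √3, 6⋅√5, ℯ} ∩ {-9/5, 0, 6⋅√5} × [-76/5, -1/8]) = ({-1/8, 6⋅√5} × {1/28, ℯ}) ∪ ({-9/5, 0, 6⋅√5} × {-76/5, -1/8})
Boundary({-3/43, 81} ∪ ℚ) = ℝ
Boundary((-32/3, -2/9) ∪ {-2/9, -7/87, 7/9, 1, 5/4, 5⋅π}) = {-32/3, -2/9, -7/87, 7/9, 1, 5/4, 5⋅π}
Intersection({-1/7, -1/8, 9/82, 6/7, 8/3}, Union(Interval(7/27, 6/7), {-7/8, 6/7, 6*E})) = {6/7}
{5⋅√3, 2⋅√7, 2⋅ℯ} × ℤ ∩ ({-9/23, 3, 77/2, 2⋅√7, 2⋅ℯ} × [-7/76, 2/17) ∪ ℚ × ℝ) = {2⋅√7, 2⋅ℯ} × {0}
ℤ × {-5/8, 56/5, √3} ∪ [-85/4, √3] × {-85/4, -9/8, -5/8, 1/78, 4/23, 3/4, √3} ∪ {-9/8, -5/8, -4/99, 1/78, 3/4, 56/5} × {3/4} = (ℤ × {-5/8, 56/5, √3}) ∪ ({-9/8, -5/8, -4/99, 1/78, 3/4, 56/5} × {3/4}) ∪ ([-85/4, √3] × {-85/4, -9/8, -5/8, 1/78, 4/23, 3/4, √3})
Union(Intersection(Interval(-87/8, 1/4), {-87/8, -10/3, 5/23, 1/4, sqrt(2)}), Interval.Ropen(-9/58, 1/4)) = Union({-87/8, -10/3}, Interval(-9/58, 1/4))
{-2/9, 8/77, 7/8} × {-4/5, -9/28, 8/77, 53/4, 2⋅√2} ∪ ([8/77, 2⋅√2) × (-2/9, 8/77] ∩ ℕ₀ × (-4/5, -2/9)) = {-2/9, 8/77, 7/8} × {-4/5, -9/28, 8/77, 53/4, 2⋅√2}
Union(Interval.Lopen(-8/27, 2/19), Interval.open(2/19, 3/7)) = Interval.open(-8/27, 3/7)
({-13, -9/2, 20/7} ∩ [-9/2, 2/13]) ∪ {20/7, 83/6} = {-9/2, 20/7, 83/6}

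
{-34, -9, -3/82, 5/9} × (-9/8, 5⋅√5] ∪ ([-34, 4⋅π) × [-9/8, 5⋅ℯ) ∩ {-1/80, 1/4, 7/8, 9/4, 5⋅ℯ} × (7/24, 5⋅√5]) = ({-34, -9, -3/82, 5/9} × (-9/8, 5⋅√5]) ∪ ({-1/80, 1/4, 7/8, 9/4} × (7/24, 5⋅√5])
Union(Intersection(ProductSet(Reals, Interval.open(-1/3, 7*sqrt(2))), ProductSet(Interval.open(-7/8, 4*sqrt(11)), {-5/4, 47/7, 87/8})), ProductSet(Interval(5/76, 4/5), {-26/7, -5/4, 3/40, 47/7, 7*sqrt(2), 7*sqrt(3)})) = Union(ProductSet(Interval.open(-7/8, 4*sqrt(11)), {47/7}), ProductSet(Interval(5/76, 4/5), {-26/7, -5/4, 3/40, 47/7, 7*sqrt(2), 7*sqrt(3)}))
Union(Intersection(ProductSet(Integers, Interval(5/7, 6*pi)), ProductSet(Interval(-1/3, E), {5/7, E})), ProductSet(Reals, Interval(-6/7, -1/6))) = Union(ProductSet(Range(0, 3, 1), {5/7, E}), ProductSet(Reals, Interval(-6/7, -1/6)))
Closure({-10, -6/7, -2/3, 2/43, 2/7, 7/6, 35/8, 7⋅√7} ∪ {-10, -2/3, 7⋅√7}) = {-10, -6/7, -2/3, 2/43, 2/7, 7/6, 35/8, 7⋅√7}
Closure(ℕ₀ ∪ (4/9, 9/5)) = ℕ₀ ∪ [4/9, 9/5] ∪ (ℕ₀ \ (4/9, 9/5))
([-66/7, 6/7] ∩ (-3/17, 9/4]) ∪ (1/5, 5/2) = (-3/17, 5/2)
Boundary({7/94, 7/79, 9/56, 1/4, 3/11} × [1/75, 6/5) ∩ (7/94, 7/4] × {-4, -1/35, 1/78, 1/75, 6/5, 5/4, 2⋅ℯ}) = {7/79, 9/56, 1/4, 3/11} × {1/75}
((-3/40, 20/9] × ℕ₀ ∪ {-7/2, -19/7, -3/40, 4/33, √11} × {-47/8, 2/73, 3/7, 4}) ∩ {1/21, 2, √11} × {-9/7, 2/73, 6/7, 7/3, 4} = ({1/21, 2} × {4}) ∪ ({√11} × {2/73, 4})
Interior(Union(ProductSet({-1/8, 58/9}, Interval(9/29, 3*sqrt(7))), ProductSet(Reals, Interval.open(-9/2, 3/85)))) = ProductSet(Reals, Interval.open(-9/2, 3/85))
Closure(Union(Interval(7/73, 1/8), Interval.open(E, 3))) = Union(Interval(7/73, 1/8), Interval(E, 3))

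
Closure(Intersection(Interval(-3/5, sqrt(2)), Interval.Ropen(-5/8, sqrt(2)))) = Interval(-3/5, sqrt(2))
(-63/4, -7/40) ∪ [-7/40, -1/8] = (-63/4, -1/8]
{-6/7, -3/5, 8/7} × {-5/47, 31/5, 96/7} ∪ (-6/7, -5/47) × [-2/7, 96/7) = ({-6/7, -3/5, 8/7} × {-5/47, 31/5, 96/7}) ∪ ((-6/7, -5/47) × [-2/7, 96/7))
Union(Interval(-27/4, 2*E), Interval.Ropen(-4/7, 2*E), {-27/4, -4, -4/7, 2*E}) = Interval(-27/4, 2*E)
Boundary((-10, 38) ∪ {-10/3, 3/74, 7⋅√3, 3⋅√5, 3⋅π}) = {-10, 38}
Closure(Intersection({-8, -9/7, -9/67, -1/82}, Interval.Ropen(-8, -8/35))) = {-8, -9/7}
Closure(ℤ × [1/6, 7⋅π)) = ℤ × [1/6, 7⋅π]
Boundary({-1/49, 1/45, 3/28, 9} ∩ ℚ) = {-1/49, 1/45, 3/28, 9}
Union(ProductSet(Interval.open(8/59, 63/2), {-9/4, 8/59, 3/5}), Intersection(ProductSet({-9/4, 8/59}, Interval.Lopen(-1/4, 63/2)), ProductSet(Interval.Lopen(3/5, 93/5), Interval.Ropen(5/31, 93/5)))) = ProductSet(Interval.open(8/59, 63/2), {-9/4, 8/59, 3/5})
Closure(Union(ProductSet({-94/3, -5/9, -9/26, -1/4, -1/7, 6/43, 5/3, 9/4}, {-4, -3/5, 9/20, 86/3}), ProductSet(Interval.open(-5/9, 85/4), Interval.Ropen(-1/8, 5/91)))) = Union(ProductSet({-5/9, 85/4}, Interval(-1/8, 5/91)), ProductSet({-94/3, -5/9, -9/26, -1/4, -1/7, 6/43, 5/3, 9/4}, {-4, -3/5, 9/20, 86/3}), ProductSet(Interval(-5/9, 85/4), {-1/8, 5/91}), ProductSet(Interval.open(-5/9, 85/4), Interval.Ropen(-1/8, 5/91)))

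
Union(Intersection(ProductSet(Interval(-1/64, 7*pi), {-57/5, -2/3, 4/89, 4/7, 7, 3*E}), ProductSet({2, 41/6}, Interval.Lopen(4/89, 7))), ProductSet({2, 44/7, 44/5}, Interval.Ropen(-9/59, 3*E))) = Union(ProductSet({2, 41/6}, {4/7, 7}), ProductSet({2, 44/7, 44/5}, Interval.Ropen(-9/59, 3*E)))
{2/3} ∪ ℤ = ℤ ∪ {2/3}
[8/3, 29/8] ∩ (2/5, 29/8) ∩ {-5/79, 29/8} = ∅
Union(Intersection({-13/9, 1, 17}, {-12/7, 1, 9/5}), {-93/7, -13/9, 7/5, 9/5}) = {-93/7, -13/9, 1, 7/5, 9/5}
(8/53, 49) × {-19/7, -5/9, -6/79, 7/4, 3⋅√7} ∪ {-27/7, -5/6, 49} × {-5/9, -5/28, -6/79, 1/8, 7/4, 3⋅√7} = ({-27/7, -5/6, 49} × {-5/9, -5/28, -6/79, 1/8, 7/4, 3⋅√7}) ∪ ((8/53, 49) × {-19/7, -5/9, -6/79, 7/4, 3⋅√7})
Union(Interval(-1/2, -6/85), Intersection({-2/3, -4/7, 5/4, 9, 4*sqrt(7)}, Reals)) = Union({-2/3, -4/7, 5/4, 9, 4*sqrt(7)}, Interval(-1/2, -6/85))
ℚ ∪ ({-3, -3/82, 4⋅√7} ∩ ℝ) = ℚ ∪ {4⋅√7}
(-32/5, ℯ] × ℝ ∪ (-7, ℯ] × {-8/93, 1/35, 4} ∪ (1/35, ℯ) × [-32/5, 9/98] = ((-32/5, ℯ] × ℝ) ∪ ((-7, ℯ] × {-8/93, 1/35, 4})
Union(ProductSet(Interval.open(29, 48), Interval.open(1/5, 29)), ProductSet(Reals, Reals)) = ProductSet(Reals, Reals)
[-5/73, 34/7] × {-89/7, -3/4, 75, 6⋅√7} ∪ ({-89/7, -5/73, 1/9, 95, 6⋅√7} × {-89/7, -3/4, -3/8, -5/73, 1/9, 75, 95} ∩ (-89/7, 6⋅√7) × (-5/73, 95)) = ({-5/73, 1/9} × {1/9, 75}) ∪ ([-5/73, 34/7] × {-89/7, -3/4, 75, 6⋅√7})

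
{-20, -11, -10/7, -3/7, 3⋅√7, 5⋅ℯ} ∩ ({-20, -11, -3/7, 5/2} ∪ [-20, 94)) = {-20, -11, -10/7, -3/7, 3⋅√7, 5⋅ℯ}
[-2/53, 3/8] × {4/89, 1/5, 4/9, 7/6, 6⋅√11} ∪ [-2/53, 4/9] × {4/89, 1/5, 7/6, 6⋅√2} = ([-2/53, 4/9] × {4/89, 1/5, 7/6, 6⋅√2}) ∪ ([-2/53, 3/8] × {4/89, 1/5, 4/9, 7/6, 6⋅√11})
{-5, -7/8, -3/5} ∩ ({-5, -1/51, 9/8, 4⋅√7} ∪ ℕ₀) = {-5}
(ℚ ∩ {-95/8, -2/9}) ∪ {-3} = {-95/8, -3, -2/9}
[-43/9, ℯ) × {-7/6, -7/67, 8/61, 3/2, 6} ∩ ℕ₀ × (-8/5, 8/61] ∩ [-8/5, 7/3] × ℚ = {0, 1, 2} × {-7/6, -7/67, 8/61}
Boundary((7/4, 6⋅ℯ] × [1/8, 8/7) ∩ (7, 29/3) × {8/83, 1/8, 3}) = [7, 29/3] × {1/8}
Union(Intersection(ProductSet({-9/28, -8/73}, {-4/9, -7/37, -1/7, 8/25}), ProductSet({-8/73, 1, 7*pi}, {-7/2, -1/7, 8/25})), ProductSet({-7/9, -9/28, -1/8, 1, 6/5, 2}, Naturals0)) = Union(ProductSet({-8/73}, {-1/7, 8/25}), ProductSet({-7/9, -9/28, -1/8, 1, 6/5, 2}, Naturals0))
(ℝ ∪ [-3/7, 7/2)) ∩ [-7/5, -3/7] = [-7/5, -3/7]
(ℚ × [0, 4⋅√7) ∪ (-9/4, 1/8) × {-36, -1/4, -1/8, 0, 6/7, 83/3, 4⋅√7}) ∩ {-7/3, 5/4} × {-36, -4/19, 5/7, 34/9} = {-7/3, 5/4} × {5/7, 34/9}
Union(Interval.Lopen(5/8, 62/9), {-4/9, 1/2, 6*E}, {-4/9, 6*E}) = Union({-4/9, 1/2, 6*E}, Interval.Lopen(5/8, 62/9))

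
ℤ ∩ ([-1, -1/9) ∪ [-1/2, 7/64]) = {-1, 0}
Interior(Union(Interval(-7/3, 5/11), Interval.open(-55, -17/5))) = Union(Interval.open(-55, -17/5), Interval.open(-7/3, 5/11))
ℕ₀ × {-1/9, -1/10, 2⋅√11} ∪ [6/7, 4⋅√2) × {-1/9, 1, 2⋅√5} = (ℕ₀ × {-1/9, -1/10, 2⋅√11}) ∪ ([6/7, 4⋅√2) × {-1/9, 1, 2⋅√5})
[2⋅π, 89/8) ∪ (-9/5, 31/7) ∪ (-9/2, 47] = (-9/2, 47]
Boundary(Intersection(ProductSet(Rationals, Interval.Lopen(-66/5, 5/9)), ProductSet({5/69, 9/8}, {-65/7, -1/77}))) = ProductSet({5/69, 9/8}, {-65/7, -1/77})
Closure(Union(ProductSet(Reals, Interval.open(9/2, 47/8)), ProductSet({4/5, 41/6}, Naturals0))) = Union(ProductSet({4/5, 41/6}, Union(Complement(Naturals0, Interval.open(9/2, 47/8)), Naturals0)), ProductSet(Reals, Interval(9/2, 47/8)))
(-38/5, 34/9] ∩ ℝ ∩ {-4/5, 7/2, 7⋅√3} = {-4/5, 7/2}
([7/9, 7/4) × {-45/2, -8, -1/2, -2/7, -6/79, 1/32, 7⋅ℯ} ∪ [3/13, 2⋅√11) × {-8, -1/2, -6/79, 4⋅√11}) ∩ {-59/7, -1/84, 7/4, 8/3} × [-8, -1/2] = {7/4, 8/3} × {-8, -1/2}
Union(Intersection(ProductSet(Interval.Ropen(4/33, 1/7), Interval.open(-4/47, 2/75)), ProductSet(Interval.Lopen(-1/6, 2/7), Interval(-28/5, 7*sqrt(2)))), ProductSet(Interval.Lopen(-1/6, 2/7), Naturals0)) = Union(ProductSet(Interval.Lopen(-1/6, 2/7), Naturals0), ProductSet(Interval.Ropen(4/33, 1/7), Interval.open(-4/47, 2/75)))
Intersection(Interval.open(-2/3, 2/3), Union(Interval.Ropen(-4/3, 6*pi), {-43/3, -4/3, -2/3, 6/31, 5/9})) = Interval.open(-2/3, 2/3)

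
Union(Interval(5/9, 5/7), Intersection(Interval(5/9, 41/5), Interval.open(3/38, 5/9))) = Interval(5/9, 5/7)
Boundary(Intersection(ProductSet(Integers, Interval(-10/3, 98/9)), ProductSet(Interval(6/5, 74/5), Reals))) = ProductSet(Range(2, 15, 1), Interval(-10/3, 98/9))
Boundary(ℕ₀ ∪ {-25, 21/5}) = {-25, 21/5} ∪ ℕ₀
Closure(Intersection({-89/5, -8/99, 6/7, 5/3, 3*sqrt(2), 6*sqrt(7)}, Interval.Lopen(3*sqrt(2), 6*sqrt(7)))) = {6*sqrt(7)}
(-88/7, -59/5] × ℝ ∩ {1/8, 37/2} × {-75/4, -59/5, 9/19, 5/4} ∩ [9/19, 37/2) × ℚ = ∅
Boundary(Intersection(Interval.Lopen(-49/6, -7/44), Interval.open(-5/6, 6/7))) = {-5/6, -7/44}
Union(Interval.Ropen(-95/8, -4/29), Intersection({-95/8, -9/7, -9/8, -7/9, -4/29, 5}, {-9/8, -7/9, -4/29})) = Interval(-95/8, -4/29)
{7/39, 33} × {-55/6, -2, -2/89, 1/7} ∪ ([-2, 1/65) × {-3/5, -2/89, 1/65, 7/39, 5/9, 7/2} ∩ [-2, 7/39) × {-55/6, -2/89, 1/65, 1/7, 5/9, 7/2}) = ({7/39, 33} × {-55/6, -2, -2/89, 1/7}) ∪ ([-2, 1/65) × {-2/89, 1/65, 5/9, 7/2})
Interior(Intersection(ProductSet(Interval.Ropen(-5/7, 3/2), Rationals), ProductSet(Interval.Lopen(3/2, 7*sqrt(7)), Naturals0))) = EmptySet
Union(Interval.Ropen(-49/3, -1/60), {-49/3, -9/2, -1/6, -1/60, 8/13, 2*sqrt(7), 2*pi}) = Union({8/13, 2*sqrt(7), 2*pi}, Interval(-49/3, -1/60))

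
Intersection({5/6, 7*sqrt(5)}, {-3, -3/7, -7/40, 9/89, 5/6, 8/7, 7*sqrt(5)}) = {5/6, 7*sqrt(5)}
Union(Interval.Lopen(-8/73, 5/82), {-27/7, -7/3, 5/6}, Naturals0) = Union({-27/7, -7/3, 5/6}, Interval.Lopen(-8/73, 5/82), Naturals0)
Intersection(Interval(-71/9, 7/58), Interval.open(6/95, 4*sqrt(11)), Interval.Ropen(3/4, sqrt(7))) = EmptySet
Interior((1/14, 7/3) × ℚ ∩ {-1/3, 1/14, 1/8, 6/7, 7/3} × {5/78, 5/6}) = ∅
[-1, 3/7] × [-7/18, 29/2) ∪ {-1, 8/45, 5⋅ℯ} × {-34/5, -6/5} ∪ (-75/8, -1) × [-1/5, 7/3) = ({-1, 8/45, 5⋅ℯ} × {-34/5, -6/5}) ∪ ((-75/8, -1) × [-1/5, 7/3)) ∪ ([-1, 3/7] × [-7/18, 29/2))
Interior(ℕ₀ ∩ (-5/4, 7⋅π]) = ∅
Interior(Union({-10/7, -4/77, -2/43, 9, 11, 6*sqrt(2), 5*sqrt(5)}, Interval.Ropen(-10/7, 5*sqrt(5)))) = Interval.open(-10/7, 5*sqrt(5))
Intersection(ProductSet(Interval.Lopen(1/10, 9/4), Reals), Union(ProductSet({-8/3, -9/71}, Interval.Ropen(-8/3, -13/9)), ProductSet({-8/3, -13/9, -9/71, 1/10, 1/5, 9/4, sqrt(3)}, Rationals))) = ProductSet({1/5, 9/4, sqrt(3)}, Rationals)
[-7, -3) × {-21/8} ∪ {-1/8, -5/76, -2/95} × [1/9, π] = ([-7, -3) × {-21/8}) ∪ ({-1/8, -5/76, -2/95} × [1/9, π])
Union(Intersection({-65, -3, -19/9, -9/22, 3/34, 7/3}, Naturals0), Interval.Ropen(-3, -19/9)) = Interval.Ropen(-3, -19/9)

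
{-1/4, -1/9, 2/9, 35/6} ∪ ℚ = ℚ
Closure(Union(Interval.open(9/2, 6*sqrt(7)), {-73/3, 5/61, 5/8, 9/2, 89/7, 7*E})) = Union({-73/3, 5/61, 5/8, 7*E}, Interval(9/2, 6*sqrt(7)))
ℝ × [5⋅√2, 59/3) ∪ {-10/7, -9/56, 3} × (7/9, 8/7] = ({-10/7, -9/56, 3} × (7/9, 8/7]) ∪ (ℝ × [5⋅√2, 59/3))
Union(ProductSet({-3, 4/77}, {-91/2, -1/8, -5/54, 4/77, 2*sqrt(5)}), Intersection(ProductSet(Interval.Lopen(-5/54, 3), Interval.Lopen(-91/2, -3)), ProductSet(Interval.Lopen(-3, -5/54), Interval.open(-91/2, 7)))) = ProductSet({-3, 4/77}, {-91/2, -1/8, -5/54, 4/77, 2*sqrt(5)})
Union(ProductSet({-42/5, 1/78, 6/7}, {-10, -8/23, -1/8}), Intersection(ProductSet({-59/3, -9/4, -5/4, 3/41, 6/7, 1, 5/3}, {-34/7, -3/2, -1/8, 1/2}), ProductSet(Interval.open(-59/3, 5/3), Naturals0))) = ProductSet({-42/5, 1/78, 6/7}, {-10, -8/23, -1/8})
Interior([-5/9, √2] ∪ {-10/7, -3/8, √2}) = (-5/9, √2)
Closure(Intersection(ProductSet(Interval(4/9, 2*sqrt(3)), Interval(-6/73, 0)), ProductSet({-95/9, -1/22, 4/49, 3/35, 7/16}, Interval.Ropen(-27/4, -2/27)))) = EmptySet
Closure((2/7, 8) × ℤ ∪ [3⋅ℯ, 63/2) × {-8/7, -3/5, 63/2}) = ([2/7, 8] × ℤ) ∪ ([3⋅ℯ, 63/2] × {-8/7, -3/5, 63/2})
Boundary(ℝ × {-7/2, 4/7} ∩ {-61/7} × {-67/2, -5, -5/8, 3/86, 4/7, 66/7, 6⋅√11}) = {-61/7} × {4/7}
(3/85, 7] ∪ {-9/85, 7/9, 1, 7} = {-9/85} ∪ (3/85, 7]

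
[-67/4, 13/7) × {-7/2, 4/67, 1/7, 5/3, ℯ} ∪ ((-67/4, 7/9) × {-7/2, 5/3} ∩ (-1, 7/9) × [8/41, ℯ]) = [-67/4, 13/7) × {-7/2, 4/67, 1/7, 5/3, ℯ}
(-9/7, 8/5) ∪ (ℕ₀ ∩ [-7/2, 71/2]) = (-9/7, 8/5) ∪ {0, 1, …, 35}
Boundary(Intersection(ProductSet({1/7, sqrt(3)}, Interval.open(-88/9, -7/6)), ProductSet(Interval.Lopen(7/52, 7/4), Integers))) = ProductSet({1/7, sqrt(3)}, Range(-9, -1, 1))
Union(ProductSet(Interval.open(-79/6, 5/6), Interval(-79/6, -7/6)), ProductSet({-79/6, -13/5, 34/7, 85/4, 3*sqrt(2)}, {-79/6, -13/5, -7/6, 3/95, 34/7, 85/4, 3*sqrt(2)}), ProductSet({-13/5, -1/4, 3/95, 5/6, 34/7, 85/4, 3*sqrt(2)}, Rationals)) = Union(ProductSet({-79/6, -13/5, 34/7, 85/4, 3*sqrt(2)}, {-79/6, -13/5, -7/6, 3/95, 34/7, 85/4, 3*sqrt(2)}), ProductSet({-13/5, -1/4, 3/95, 5/6, 34/7, 85/4, 3*sqrt(2)}, Rationals), ProductSet(Interval.open(-79/6, 5/6), Interval(-79/6, -7/6)))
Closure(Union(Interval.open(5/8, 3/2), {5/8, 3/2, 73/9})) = Union({73/9}, Interval(5/8, 3/2))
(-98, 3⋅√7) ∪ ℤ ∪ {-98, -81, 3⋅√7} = ℤ ∪ [-98, 3⋅√7]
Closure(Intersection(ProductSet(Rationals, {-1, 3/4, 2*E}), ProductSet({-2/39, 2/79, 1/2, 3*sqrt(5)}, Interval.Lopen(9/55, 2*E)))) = ProductSet({-2/39, 2/79, 1/2}, {3/4, 2*E})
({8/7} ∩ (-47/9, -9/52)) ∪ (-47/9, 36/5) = (-47/9, 36/5)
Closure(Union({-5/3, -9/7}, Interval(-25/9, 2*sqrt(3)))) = Interval(-25/9, 2*sqrt(3))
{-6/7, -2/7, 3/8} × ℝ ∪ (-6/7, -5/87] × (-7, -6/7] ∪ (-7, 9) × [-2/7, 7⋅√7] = ({-6/7, -2/7, 3/8} × ℝ) ∪ ((-6/7, -5/87] × (-7, -6/7]) ∪ ((-7, 9) × [-2/7, 7⋅√7])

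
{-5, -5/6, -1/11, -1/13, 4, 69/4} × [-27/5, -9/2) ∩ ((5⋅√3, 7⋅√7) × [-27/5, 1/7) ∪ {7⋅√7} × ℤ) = {69/4} × [-27/5, -9/2)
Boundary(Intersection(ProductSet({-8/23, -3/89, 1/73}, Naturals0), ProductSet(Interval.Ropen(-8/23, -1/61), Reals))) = ProductSet({-8/23, -3/89}, Naturals0)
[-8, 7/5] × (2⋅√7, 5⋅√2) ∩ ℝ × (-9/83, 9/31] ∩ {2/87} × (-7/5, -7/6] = ∅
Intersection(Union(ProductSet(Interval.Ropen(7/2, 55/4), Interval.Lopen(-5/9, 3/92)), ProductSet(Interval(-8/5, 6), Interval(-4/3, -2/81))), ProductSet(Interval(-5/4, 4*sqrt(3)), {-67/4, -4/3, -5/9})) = ProductSet(Interval(-5/4, 6), {-4/3, -5/9})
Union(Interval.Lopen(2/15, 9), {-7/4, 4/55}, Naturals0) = Union({-7/4, 4/55}, Interval.Lopen(2/15, 9), Naturals0)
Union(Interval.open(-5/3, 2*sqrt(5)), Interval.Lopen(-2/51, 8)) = Interval.Lopen(-5/3, 8)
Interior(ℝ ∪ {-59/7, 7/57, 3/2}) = ℝ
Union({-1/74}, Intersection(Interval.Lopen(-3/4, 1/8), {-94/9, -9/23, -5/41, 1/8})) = {-9/23, -5/41, -1/74, 1/8}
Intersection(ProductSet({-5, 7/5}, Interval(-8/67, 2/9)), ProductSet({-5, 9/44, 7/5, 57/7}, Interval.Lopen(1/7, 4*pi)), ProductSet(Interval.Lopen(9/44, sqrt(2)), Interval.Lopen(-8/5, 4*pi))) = ProductSet({7/5}, Interval.Lopen(1/7, 2/9))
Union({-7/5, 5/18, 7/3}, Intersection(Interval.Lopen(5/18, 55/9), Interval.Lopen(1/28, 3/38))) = {-7/5, 5/18, 7/3}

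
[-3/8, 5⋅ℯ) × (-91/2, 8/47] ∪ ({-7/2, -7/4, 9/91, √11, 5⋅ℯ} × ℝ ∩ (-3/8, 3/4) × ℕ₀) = ({9/91} × ℕ₀) ∪ ([-3/8, 5⋅ℯ) × (-91/2, 8/47])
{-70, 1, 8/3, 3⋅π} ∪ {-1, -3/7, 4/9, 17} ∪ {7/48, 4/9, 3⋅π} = {-70, -1, -3/7, 7/48, 4/9, 1, 8/3, 17, 3⋅π}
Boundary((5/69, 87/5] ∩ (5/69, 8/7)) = {5/69, 8/7}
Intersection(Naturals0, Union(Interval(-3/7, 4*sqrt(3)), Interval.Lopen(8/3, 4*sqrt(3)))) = Range(0, 7, 1)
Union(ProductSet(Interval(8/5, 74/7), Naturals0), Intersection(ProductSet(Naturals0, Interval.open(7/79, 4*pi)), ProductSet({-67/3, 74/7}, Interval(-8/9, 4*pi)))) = ProductSet(Interval(8/5, 74/7), Naturals0)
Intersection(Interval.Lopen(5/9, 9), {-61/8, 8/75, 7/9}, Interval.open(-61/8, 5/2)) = {7/9}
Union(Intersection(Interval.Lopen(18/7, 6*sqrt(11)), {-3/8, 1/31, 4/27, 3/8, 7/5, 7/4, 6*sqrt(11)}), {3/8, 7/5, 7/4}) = {3/8, 7/5, 7/4, 6*sqrt(11)}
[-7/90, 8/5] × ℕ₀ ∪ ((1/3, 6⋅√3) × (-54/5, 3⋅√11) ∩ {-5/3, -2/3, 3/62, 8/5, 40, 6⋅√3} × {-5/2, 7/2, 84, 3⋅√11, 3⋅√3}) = ([-7/90, 8/5] × ℕ₀) ∪ ({8/5} × {-5/2, 7/2, 3⋅√3})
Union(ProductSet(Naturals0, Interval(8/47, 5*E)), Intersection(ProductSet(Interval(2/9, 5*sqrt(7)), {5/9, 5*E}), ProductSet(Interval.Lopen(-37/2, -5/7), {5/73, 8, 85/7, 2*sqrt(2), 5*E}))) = ProductSet(Naturals0, Interval(8/47, 5*E))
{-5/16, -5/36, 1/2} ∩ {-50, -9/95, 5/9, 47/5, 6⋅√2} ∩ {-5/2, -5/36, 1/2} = ∅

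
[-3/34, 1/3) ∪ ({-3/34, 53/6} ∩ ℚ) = [-3/34, 1/3) ∪ {53/6}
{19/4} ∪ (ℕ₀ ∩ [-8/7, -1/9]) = {19/4}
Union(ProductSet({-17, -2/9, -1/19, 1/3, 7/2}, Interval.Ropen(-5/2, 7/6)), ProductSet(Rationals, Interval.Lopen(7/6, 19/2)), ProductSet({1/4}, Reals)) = Union(ProductSet({1/4}, Reals), ProductSet({-17, -2/9, -1/19, 1/3, 7/2}, Interval.Ropen(-5/2, 7/6)), ProductSet(Rationals, Interval.Lopen(7/6, 19/2)))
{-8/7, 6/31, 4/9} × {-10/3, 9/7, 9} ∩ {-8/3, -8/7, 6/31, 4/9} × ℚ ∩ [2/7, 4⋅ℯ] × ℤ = {4/9} × {9}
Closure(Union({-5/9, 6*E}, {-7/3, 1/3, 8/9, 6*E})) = {-7/3, -5/9, 1/3, 8/9, 6*E}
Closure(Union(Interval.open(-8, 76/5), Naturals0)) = Union(Complement(Naturals0, Interval.open(-8, 76/5)), Interval(-8, 76/5), Naturals0)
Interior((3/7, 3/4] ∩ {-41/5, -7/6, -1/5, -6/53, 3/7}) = ∅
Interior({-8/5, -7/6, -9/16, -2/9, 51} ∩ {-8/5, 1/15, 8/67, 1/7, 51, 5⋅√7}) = ∅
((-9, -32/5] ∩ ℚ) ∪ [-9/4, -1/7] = [-9/4, -1/7] ∪ (ℚ ∩ (-9, -32/5])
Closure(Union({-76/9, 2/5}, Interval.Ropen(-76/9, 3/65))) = Union({2/5}, Interval(-76/9, 3/65))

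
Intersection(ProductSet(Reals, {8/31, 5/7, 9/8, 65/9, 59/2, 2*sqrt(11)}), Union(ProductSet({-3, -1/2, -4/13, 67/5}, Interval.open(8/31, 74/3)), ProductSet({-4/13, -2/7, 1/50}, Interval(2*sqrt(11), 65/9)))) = Union(ProductSet({-4/13, -2/7, 1/50}, {65/9, 2*sqrt(11)}), ProductSet({-3, -1/2, -4/13, 67/5}, {5/7, 9/8, 65/9, 2*sqrt(11)}))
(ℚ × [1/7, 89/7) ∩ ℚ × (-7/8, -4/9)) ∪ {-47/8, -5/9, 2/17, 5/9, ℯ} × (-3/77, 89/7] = {-47/8, -5/9, 2/17, 5/9, ℯ} × (-3/77, 89/7]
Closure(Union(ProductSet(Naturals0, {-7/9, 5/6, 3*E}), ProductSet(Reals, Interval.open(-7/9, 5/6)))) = Union(ProductSet(Naturals0, {-7/9, 5/6, 3*E}), ProductSet(Reals, Interval(-7/9, 5/6)))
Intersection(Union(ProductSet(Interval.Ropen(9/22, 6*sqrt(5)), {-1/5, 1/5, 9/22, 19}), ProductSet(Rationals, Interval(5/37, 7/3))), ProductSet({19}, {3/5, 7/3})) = ProductSet({19}, {3/5, 7/3})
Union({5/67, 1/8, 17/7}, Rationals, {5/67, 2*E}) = Union({2*E}, Rationals)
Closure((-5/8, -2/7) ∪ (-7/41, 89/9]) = [-5/8, -2/7] ∪ [-7/41, 89/9]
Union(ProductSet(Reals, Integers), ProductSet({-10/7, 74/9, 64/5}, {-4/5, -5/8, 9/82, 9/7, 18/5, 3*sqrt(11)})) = Union(ProductSet({-10/7, 74/9, 64/5}, {-4/5, -5/8, 9/82, 9/7, 18/5, 3*sqrt(11)}), ProductSet(Reals, Integers))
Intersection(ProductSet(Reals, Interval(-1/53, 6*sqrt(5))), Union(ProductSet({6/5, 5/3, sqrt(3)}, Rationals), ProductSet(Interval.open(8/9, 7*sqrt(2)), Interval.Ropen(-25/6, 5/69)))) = Union(ProductSet({6/5, 5/3, sqrt(3)}, Intersection(Interval(-1/53, 6*sqrt(5)), Rationals)), ProductSet(Interval.open(8/9, 7*sqrt(2)), Interval.Ropen(-1/53, 5/69)))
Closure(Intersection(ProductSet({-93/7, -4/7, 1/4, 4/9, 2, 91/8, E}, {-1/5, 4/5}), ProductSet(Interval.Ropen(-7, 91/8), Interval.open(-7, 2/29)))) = ProductSet({-4/7, 1/4, 4/9, 2, E}, {-1/5})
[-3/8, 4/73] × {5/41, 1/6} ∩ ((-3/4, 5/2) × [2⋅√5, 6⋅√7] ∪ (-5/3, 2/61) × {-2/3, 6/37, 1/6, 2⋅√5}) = [-3/8, 2/61) × {1/6}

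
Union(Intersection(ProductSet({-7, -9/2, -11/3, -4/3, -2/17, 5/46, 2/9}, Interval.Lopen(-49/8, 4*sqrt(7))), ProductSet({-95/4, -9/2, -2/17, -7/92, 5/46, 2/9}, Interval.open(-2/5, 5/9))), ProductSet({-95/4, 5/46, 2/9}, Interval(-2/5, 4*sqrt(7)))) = Union(ProductSet({-95/4, 5/46, 2/9}, Interval(-2/5, 4*sqrt(7))), ProductSet({-9/2, -2/17, 5/46, 2/9}, Interval.open(-2/5, 5/9)))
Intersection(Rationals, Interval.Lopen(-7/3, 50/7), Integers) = Range(-2, 8, 1)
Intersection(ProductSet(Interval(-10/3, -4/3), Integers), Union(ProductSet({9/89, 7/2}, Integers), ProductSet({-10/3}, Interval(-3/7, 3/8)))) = ProductSet({-10/3}, Range(0, 1, 1))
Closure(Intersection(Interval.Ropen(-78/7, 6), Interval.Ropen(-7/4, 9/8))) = Interval(-7/4, 9/8)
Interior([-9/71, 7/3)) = (-9/71, 7/3)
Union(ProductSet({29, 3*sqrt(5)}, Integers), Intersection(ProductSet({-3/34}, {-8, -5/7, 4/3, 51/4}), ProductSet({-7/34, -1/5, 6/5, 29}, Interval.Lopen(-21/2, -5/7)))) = ProductSet({29, 3*sqrt(5)}, Integers)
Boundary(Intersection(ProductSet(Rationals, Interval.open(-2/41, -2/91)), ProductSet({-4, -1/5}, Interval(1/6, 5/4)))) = EmptySet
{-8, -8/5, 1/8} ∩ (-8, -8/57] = {-8/5}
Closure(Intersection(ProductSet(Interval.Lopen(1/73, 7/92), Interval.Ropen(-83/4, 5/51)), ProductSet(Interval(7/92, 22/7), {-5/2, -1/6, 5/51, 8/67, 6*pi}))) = ProductSet({7/92}, {-5/2, -1/6})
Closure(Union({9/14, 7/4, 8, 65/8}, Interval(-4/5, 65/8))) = Interval(-4/5, 65/8)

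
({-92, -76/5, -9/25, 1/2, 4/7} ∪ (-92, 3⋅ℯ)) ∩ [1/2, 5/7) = [1/2, 5/7)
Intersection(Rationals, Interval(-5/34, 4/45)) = Intersection(Interval(-5/34, 4/45), Rationals)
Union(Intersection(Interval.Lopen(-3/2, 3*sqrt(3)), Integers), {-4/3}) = Union({-4/3}, Range(-1, 6, 1))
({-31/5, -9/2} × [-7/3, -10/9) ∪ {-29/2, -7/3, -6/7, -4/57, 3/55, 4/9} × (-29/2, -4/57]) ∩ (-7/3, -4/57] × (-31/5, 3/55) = {-6/7, -4/57} × (-31/5, -4/57]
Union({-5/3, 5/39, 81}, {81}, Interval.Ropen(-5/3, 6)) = Union({81}, Interval.Ropen(-5/3, 6))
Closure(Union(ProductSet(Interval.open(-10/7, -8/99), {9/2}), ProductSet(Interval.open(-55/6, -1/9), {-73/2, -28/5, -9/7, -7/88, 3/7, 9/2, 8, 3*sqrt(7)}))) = Union(ProductSet(Interval(-55/6, -1/9), {-73/2, -28/5, -9/7, -7/88, 3/7, 9/2, 8, 3*sqrt(7)}), ProductSet(Interval(-10/7, -8/99), {9/2}))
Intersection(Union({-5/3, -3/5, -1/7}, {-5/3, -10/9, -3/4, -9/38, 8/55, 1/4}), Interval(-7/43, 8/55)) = {-1/7, 8/55}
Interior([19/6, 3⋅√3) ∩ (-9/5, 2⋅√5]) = (19/6, 2⋅√5)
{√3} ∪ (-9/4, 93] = (-9/4, 93]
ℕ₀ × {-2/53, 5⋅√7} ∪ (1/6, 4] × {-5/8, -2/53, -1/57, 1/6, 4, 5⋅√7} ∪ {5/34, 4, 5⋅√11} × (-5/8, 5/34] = (ℕ₀ × {-2/53, 5⋅√7}) ∪ ({5/34, 4, 5⋅√11} × (-5/8, 5/34]) ∪ ((1/6, 4] × {-5/8, -2/53, -1/57, 1/6, 4, 5⋅√7})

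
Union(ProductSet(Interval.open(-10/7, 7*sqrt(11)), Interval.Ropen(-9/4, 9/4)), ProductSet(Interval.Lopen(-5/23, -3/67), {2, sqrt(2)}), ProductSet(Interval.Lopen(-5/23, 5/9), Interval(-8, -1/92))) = Union(ProductSet(Interval.open(-10/7, 7*sqrt(11)), Interval.Ropen(-9/4, 9/4)), ProductSet(Interval.Lopen(-5/23, 5/9), Interval(-8, -1/92)))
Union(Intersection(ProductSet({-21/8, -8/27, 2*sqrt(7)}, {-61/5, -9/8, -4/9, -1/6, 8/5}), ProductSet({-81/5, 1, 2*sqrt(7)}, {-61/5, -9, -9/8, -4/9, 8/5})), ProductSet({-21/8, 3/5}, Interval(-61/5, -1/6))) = Union(ProductSet({2*sqrt(7)}, {-61/5, -9/8, -4/9, 8/5}), ProductSet({-21/8, 3/5}, Interval(-61/5, -1/6)))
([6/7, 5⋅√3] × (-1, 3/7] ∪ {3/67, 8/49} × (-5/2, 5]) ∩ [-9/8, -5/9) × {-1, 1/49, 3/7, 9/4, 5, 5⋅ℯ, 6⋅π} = ∅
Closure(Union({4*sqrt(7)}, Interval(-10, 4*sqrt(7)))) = Interval(-10, 4*sqrt(7))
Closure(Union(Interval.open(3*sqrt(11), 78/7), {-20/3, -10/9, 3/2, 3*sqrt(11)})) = Union({-20/3, -10/9, 3/2}, Interval(3*sqrt(11), 78/7))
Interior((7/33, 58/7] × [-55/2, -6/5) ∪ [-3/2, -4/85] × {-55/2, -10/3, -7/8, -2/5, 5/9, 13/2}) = (7/33, 58/7) × (-55/2, -6/5)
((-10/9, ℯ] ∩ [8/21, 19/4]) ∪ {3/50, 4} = {3/50, 4} ∪ [8/21, ℯ]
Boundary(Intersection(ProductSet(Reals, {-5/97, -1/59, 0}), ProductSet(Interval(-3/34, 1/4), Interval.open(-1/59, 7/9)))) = ProductSet(Interval(-3/34, 1/4), {0})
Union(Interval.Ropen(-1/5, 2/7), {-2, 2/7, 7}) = Union({-2, 7}, Interval(-1/5, 2/7))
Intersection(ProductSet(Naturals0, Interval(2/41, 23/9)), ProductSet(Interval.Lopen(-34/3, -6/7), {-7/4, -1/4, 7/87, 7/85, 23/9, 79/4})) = EmptySet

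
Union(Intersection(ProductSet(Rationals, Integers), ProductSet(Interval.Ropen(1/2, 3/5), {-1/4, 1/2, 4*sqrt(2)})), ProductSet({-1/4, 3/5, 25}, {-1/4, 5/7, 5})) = ProductSet({-1/4, 3/5, 25}, {-1/4, 5/7, 5})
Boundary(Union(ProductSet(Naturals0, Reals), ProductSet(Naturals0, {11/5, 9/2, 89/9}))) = ProductSet(Naturals0, Reals)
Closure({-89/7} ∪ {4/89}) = {-89/7, 4/89}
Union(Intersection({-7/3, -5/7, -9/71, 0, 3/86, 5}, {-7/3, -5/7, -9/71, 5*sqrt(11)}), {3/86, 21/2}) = {-7/3, -5/7, -9/71, 3/86, 21/2}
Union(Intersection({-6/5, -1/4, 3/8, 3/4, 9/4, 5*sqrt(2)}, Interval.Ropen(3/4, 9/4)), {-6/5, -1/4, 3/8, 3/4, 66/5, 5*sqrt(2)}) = {-6/5, -1/4, 3/8, 3/4, 66/5, 5*sqrt(2)}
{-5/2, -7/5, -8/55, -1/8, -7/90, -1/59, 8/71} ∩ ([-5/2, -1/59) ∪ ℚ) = {-5/2, -7/5, -8/55, -1/8, -7/90, -1/59, 8/71}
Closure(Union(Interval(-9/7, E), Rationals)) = Union(Interval(-oo, oo), Rationals)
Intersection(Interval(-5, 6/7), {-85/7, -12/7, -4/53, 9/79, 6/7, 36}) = {-12/7, -4/53, 9/79, 6/7}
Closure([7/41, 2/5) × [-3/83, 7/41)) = ({7/41, 2/5} × [-3/83, 7/41]) ∪ ([7/41, 2/5] × {-3/83, 7/41}) ∪ ([7/41, 2/5) × [-3/83, 7/41))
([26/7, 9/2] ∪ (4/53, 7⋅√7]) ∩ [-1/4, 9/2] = (4/53, 9/2]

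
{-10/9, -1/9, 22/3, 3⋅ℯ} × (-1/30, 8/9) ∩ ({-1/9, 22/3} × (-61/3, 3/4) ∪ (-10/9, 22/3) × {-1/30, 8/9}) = {-1/9, 22/3} × (-1/30, 3/4)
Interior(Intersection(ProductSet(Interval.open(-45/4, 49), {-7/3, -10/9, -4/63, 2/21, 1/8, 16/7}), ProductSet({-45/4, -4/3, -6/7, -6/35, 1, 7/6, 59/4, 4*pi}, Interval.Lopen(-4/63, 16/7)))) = EmptySet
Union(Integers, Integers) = Integers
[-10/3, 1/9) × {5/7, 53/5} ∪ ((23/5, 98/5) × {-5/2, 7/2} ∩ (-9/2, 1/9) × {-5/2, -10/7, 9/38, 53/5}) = [-10/3, 1/9) × {5/7, 53/5}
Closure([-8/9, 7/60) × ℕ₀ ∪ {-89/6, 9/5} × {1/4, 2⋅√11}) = ([-8/9, 7/60] × ℕ₀) ∪ ({-89/6, 9/5} × {1/4, 2⋅√11})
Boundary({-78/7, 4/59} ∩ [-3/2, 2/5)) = {4/59}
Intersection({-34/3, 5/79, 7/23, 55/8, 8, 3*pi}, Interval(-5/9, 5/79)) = {5/79}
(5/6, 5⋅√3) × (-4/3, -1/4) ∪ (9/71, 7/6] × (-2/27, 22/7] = ((9/71, 7/6] × (-2/27, 22/7]) ∪ ((5/6, 5⋅√3) × (-4/3, -1/4))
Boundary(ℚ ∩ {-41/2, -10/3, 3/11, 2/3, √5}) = {-41/2, -10/3, 3/11, 2/3}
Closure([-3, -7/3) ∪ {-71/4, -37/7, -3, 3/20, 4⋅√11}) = {-71/4, -37/7, 3/20, 4⋅√11} ∪ [-3, -7/3]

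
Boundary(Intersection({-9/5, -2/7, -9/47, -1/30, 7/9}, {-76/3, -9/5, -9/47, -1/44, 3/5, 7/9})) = {-9/5, -9/47, 7/9}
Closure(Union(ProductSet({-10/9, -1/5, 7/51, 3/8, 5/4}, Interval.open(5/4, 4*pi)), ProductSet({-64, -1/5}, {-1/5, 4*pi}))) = Union(ProductSet({-64, -1/5}, {-1/5, 4*pi}), ProductSet({-10/9, -1/5, 7/51, 3/8, 5/4}, Interval(5/4, 4*pi)))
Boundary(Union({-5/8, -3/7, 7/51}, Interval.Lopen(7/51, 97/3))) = {-5/8, -3/7, 7/51, 97/3}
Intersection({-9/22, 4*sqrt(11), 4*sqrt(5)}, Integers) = EmptySet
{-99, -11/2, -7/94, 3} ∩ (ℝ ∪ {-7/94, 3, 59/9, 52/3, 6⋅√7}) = {-99, -11/2, -7/94, 3}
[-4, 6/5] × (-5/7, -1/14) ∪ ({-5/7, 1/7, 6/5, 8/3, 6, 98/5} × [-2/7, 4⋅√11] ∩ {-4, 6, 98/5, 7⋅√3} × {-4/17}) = ({6, 98/5} × {-4/17}) ∪ ([-4, 6/5] × (-5/7, -1/14))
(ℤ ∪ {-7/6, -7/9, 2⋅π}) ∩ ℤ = ℤ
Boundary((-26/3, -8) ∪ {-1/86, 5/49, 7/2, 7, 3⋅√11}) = {-26/3, -8, -1/86, 5/49, 7/2, 7, 3⋅√11}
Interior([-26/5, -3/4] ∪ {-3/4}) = (-26/5, -3/4)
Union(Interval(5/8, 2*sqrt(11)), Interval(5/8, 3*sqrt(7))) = Interval(5/8, 3*sqrt(7))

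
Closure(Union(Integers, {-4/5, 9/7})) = Union({-4/5, 9/7}, Integers)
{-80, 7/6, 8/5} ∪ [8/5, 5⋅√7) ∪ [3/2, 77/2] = {-80, 7/6} ∪ [3/2, 77/2]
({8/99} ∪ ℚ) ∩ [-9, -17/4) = ℚ ∩ [-9, -17/4)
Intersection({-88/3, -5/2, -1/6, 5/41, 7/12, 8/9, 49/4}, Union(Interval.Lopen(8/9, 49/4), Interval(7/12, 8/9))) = {7/12, 8/9, 49/4}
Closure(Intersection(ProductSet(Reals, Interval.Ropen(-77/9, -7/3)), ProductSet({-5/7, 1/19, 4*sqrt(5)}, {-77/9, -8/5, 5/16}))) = ProductSet({-5/7, 1/19, 4*sqrt(5)}, {-77/9})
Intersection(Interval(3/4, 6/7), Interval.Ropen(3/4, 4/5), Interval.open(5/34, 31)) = Interval.Ropen(3/4, 4/5)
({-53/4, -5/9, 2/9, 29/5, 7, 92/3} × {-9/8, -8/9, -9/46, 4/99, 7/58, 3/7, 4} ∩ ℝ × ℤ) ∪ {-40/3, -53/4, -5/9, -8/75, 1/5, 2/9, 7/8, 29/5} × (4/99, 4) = ({-53/4, -5/9, 2/9, 29/5, 7, 92/3} × {4}) ∪ ({-40/3, -53/4, -5/9, -8/75, 1/5, 2/9, 7/8, 29/5} × (4/99, 4))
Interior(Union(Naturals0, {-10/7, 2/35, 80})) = EmptySet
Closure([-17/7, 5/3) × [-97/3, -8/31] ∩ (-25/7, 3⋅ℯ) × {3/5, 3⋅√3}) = ∅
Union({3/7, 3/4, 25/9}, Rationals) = Rationals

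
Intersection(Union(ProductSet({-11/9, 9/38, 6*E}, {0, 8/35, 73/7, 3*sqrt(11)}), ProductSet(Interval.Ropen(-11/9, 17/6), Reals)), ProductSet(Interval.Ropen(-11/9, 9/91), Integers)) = ProductSet(Interval.Ropen(-11/9, 9/91), Integers)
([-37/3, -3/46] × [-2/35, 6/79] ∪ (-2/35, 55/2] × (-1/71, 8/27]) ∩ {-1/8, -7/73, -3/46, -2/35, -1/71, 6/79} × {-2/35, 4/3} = {-1/8, -7/73, -3/46} × {-2/35}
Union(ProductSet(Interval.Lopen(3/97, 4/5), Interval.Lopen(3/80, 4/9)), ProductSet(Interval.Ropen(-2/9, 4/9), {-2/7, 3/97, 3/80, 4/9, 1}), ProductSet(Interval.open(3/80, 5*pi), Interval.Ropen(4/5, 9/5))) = Union(ProductSet(Interval.Ropen(-2/9, 4/9), {-2/7, 3/97, 3/80, 4/9, 1}), ProductSet(Interval.Lopen(3/97, 4/5), Interval.Lopen(3/80, 4/9)), ProductSet(Interval.open(3/80, 5*pi), Interval.Ropen(4/5, 9/5)))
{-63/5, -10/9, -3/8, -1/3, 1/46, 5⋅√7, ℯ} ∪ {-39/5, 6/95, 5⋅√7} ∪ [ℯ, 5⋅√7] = {-63/5, -39/5, -10/9, -3/8, -1/3, 1/46, 6/95} ∪ [ℯ, 5⋅√7]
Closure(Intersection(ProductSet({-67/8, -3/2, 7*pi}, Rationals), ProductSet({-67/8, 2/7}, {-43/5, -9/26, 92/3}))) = ProductSet({-67/8}, {-43/5, -9/26, 92/3})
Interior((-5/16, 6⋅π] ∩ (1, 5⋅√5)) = (1, 5⋅√5)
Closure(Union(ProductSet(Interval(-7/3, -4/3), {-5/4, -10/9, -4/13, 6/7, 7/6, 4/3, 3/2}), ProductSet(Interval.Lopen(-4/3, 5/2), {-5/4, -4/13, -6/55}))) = Union(ProductSet(Interval(-7/3, -4/3), {-5/4, -10/9, -4/13, 6/7, 7/6, 4/3, 3/2}), ProductSet(Interval(-4/3, 5/2), {-5/4, -4/13, -6/55}))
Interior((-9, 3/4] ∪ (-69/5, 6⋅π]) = (-69/5, 6⋅π)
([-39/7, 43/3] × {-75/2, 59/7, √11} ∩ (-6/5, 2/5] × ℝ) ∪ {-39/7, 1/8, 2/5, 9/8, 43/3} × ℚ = ({-39/7, 1/8, 2/5, 9/8, 43/3} × ℚ) ∪ ((-6/5, 2/5] × {-75/2, 59/7, √11})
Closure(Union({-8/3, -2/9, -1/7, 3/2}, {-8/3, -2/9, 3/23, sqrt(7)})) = {-8/3, -2/9, -1/7, 3/23, 3/2, sqrt(7)}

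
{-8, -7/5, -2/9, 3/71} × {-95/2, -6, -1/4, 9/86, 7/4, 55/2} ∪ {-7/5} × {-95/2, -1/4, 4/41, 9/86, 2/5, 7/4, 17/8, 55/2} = ({-7/5} × {-95/2, -1/4, 4/41, 9/86, 2/5, 7/4, 17/8, 55/2}) ∪ ({-8, -7/5, -2/9, 3/71} × {-95/2, -6, -1/4, 9/86, 7/4, 55/2})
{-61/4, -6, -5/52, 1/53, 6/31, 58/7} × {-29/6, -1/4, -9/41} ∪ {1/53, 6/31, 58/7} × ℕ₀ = ({1/53, 6/31, 58/7} × ℕ₀) ∪ ({-61/4, -6, -5/52, 1/53, 6/31, 58/7} × {-29/6, -1/4, -9/41})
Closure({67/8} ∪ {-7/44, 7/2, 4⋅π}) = {-7/44, 7/2, 67/8, 4⋅π}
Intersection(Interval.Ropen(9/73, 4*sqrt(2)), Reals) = Interval.Ropen(9/73, 4*sqrt(2))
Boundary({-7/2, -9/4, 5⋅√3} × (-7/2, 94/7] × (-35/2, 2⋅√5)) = {-7/2, -9/4, 5⋅√3} × [-7/2, 94/7] × [-35/2, 2⋅√5]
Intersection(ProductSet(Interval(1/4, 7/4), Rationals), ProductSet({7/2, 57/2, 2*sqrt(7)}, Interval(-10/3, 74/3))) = EmptySet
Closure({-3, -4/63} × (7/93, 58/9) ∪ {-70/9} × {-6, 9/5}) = ({-70/9} × {-6, 9/5}) ∪ ({-3, -4/63} × [7/93, 58/9])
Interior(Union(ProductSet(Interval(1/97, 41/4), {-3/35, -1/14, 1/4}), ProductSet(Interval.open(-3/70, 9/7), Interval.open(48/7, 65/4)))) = ProductSet(Interval.open(-3/70, 9/7), Interval.open(48/7, 65/4))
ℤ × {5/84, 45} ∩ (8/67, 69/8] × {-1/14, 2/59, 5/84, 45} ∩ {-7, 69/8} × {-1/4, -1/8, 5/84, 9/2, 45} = ∅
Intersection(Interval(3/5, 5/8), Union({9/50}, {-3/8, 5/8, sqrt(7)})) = {5/8}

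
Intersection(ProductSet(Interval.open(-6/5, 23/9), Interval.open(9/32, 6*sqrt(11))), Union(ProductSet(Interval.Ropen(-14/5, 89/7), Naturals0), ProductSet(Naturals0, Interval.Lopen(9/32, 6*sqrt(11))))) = Union(ProductSet(Interval.open(-6/5, 23/9), Range(1, 20, 1)), ProductSet(Range(0, 3, 1), Interval.open(9/32, 6*sqrt(11))))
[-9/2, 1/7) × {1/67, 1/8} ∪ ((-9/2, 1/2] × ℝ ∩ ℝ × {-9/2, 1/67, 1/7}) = ([-9/2, 1/7) × {1/67, 1/8}) ∪ ((-9/2, 1/2] × {-9/2, 1/67, 1/7})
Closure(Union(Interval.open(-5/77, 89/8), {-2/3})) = Union({-2/3}, Interval(-5/77, 89/8))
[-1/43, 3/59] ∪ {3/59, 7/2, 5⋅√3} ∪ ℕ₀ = [-1/43, 3/59] ∪ ℕ₀ ∪ {7/2, 5⋅√3}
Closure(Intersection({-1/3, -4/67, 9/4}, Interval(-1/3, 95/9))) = {-1/3, -4/67, 9/4}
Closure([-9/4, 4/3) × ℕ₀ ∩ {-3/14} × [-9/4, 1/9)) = {-3/14} × {0}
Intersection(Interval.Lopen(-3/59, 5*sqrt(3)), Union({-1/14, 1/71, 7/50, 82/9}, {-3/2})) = {1/71, 7/50}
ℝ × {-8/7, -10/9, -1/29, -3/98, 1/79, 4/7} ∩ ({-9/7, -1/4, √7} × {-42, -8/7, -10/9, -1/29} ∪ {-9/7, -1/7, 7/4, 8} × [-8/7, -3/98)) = {-9/7, -1/4, -1/7, 7/4, 8, √7} × {-8/7, -10/9, -1/29}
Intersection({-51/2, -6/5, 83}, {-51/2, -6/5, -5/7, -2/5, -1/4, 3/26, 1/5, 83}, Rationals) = {-51/2, -6/5, 83}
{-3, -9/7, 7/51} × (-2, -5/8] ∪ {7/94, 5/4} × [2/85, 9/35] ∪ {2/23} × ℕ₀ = ({2/23} × ℕ₀) ∪ ({7/94, 5/4} × [2/85, 9/35]) ∪ ({-3, -9/7, 7/51} × (-2, -5/8])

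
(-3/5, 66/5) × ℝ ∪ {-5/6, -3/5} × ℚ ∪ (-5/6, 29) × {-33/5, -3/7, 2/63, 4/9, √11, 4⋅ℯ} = ({-5/6, -3/5} × ℚ) ∪ ((-3/5, 66/5) × ℝ) ∪ ((-5/6, 29) × {-33/5, -3/7, 2/63, 4/9, √11, 4⋅ℯ})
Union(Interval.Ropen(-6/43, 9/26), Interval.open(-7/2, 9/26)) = Interval.open(-7/2, 9/26)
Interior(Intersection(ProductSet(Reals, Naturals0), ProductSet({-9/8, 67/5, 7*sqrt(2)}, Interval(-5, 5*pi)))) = EmptySet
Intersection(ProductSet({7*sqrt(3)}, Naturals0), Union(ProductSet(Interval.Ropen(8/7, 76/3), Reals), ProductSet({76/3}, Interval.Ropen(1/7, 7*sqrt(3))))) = ProductSet({7*sqrt(3)}, Naturals0)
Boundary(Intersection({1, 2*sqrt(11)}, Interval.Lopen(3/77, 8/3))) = {1}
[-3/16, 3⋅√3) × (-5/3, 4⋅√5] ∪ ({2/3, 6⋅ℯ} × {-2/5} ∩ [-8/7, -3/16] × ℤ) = [-3/16, 3⋅√3) × (-5/3, 4⋅√5]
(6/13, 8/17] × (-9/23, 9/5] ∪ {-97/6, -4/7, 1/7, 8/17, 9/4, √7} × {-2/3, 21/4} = ((6/13, 8/17] × (-9/23, 9/5]) ∪ ({-97/6, -4/7, 1/7, 8/17, 9/4, √7} × {-2/3, 21/4})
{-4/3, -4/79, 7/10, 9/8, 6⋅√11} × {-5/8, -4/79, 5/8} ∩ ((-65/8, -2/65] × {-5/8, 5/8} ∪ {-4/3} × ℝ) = ({-4/3} × {-5/8, -4/79, 5/8}) ∪ ({-4/3, -4/79} × {-5/8, 5/8})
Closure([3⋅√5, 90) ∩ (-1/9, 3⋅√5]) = {3⋅√5}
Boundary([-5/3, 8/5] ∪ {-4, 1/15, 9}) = {-4, -5/3, 8/5, 9}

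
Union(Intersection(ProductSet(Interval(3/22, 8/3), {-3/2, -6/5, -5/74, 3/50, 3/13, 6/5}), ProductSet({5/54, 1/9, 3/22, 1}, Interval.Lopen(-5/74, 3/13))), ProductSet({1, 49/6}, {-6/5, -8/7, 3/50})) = Union(ProductSet({3/22, 1}, {3/50, 3/13}), ProductSet({1, 49/6}, {-6/5, -8/7, 3/50}))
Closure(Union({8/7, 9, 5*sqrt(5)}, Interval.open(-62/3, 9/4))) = Union({9, 5*sqrt(5)}, Interval(-62/3, 9/4))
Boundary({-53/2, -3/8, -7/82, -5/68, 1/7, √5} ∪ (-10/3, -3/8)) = {-53/2, -10/3, -3/8, -7/82, -5/68, 1/7, √5}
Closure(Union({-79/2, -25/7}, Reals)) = Reals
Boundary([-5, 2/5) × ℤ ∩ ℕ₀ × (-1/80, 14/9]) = {0} × {0, 1}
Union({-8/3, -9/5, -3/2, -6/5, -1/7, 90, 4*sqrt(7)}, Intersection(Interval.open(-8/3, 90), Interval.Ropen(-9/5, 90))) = Union({-8/3}, Interval(-9/5, 90))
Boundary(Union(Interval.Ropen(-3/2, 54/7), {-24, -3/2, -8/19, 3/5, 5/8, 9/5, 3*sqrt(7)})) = {-24, -3/2, 54/7, 3*sqrt(7)}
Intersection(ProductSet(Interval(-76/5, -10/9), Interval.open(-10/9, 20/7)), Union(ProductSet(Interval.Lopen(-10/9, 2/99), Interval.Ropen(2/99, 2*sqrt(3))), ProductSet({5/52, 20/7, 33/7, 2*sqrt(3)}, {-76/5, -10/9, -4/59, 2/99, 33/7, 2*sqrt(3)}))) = EmptySet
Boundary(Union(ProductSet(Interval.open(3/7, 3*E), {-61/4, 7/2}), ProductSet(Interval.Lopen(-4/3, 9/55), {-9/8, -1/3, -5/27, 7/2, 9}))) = Union(ProductSet(Interval(-4/3, 9/55), {-9/8, -1/3, -5/27, 7/2, 9}), ProductSet(Interval(3/7, 3*E), {-61/4, 7/2}))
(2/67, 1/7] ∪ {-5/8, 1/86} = {-5/8, 1/86} ∪ (2/67, 1/7]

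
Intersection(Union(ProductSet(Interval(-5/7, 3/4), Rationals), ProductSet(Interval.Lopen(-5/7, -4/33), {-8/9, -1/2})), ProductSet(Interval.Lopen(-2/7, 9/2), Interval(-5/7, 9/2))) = ProductSet(Interval.Lopen(-2/7, 3/4), Intersection(Interval(-5/7, 9/2), Rationals))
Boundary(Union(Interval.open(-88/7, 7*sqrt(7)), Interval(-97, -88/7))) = {-97, 7*sqrt(7)}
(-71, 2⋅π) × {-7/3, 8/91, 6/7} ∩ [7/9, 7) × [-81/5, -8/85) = [7/9, 2⋅π) × {-7/3}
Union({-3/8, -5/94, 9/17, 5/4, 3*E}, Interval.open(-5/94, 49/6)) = Union({-3/8}, Interval.Ropen(-5/94, 49/6))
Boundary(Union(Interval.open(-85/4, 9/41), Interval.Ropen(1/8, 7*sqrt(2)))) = {-85/4, 7*sqrt(2)}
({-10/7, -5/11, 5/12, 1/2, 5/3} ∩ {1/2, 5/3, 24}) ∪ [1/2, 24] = [1/2, 24]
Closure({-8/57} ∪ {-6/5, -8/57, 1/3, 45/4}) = {-6/5, -8/57, 1/3, 45/4}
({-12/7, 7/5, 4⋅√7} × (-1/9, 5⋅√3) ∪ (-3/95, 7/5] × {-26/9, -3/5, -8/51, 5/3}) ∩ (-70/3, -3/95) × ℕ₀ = {-12/7} × {0, 1, …, 8}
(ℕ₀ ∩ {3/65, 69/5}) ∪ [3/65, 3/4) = [3/65, 3/4)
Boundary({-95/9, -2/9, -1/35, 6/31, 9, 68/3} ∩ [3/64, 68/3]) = {6/31, 9, 68/3}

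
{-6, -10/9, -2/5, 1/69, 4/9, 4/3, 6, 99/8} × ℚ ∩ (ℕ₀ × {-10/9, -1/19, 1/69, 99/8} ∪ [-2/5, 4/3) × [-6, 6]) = ({6} × {-10/9, -1/19, 1/69, 99/8}) ∪ ({-2/5, 1/69, 4/9} × (ℚ ∩ [-6, 6]))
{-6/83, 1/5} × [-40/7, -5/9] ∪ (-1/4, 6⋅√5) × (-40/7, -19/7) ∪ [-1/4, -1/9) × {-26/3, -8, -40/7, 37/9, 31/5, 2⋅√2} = ({-6/83, 1/5} × [-40/7, -5/9]) ∪ ((-1/4, 6⋅√5) × (-40/7, -19/7)) ∪ ([-1/4, -1/9) × {-26/3, -8, -40/7, 37/9, 31/5, 2⋅√2})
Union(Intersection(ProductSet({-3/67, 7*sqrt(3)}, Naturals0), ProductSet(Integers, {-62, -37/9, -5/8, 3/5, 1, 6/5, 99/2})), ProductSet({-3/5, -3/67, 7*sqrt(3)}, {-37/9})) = ProductSet({-3/5, -3/67, 7*sqrt(3)}, {-37/9})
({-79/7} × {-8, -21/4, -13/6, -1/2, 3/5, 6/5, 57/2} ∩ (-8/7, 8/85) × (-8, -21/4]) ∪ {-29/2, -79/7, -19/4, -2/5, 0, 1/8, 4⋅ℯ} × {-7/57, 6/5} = {-29/2, -79/7, -19/4, -2/5, 0, 1/8, 4⋅ℯ} × {-7/57, 6/5}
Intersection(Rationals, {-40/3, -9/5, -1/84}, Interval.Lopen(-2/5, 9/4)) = {-1/84}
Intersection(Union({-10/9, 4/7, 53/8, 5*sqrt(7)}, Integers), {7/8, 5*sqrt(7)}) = {5*sqrt(7)}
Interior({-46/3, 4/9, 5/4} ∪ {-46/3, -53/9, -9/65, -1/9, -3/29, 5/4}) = ∅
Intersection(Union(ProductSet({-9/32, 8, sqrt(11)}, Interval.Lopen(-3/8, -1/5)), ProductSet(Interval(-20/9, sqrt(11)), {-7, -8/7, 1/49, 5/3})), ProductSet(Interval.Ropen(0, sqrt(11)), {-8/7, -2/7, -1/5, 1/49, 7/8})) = ProductSet(Interval.Ropen(0, sqrt(11)), {-8/7, 1/49})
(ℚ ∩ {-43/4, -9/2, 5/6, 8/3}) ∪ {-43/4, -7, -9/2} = {-43/4, -7, -9/2, 5/6, 8/3}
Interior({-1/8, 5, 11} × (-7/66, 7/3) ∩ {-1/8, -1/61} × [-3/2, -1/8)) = ∅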